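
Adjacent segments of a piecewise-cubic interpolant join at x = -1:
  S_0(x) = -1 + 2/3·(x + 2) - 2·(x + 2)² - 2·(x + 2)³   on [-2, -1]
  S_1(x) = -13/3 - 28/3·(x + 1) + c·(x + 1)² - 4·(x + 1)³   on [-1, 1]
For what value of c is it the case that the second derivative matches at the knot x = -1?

S_0''(x) = -4 - 12·(x + 2), so S_0''(-1) = -16. On the right, S_1''(-1) = 2c, so c = -8.

-8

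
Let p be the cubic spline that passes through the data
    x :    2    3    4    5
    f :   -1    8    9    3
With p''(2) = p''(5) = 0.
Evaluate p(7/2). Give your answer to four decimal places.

9.6250

Let M_i = p''(x_i). Step sizes h_i = 1, 1, 1; slopes of the chords Δ_i = (y_(i+1) - y_i)/h_i = 9, 1, -6.
  1·M_0 + 4·M_1 + 1·M_2 = 6(Δ_1 - Δ_0) = -48
  1·M_1 + 4·M_2 + 1·M_3 = 6(Δ_2 - Δ_1) = -42
Natural end conditions: M_0 = M_3 = 0.
Solving: M_0 = 0, M_1 = -10, M_2 = -8, M_3 = 0.
On [3, 4], p(x) = 8 + 17/3·(x - 3) - 5·(x - 3)² + 1/3·(x - 3)³.
With (x - 3) = 1/2: p(7/2) = 77/8.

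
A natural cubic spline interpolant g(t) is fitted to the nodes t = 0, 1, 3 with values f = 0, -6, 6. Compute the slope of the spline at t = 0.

Put M_i = g'' at the i-th knot. Here h = (1, 2) and Δ = (-6, 6), so the interior equations h_(i-1)·M_(i-1) + 2(h_(i-1)+h_i)·M_i + h_i·M_(i+1) = 6(Δ_i − Δ_(i-1)) read
  1·M_0 + 6·M_1 + 2·M_2 = 6(Δ_1 - Δ_0) = 72
Natural end conditions: M_0 = M_2 = 0.
Hence M_0 = 0, M_1 = 12, M_2 = 0.
On [0, 1], g'(t) = b_0 + 2c_0·t + 3d_0·t² with b_0 = Δ_0 - h_0(2M_0 + M_1)/6 = -8, c_0 = M_0/2 = 0, d_0 = (M_1 - M_0)/(6h_0) = 2. So g'(0) = -8.

-8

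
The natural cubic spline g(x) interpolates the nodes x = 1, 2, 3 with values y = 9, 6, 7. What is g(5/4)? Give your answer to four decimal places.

Write M_i for g''(x_i). With h_i = 1, 1 and divided differences Δ_i = -3, 1, the continuity of g' gives the tridiagonal system
  1·M_0 + 4·M_1 + 1·M_2 = 6(Δ_1 - Δ_0) = 24
Natural end conditions: M_0 = M_2 = 0.
Hence M_0 = 0, M_1 = 6, M_2 = 0.
On [1, 2], g(x) = 9 - 4·(x - 1) + 0·(x - 1)² + 1·(x - 1)³.
With (x - 1) = 1/4: g(5/4) = 513/64.

8.0156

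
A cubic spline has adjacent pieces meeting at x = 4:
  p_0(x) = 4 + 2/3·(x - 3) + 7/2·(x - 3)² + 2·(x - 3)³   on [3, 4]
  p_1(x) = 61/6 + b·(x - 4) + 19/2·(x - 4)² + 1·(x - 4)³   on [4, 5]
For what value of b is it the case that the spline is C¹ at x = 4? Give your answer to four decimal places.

p_0'(x) = 2/3 + 7·(x - 3) + 6·(x - 3)², so p_0'(4) = 41/3. On the right, p_1'(4) = b, so b = 41/3.

13.6667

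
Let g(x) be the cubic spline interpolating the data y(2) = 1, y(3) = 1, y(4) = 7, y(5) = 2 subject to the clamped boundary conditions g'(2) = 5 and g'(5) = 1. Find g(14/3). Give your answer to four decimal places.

3.1235

Write m_i for g''(x_i). With h_i = 1, 1, 1 and divided differences Δ_i = 0, 6, -5, the continuity of g' gives the tridiagonal system
  1·m_0 + 4·m_1 + 1·m_2 = 6(Δ_1 - Δ_0) = 36
  1·m_1 + 4·m_2 + 1·m_3 = 6(Δ_2 - Δ_1) = -66
Clamped end conditions give two more equations: 2h_0·m_0 + h_0·m_1 = 6(Δ_0 - g'(2)) = -30 and h_2·m_2 + 2h_2·m_3 = 6(g'(5) - Δ_2) = 36.
Hence m_0 = -80/3, m_1 = 70/3, m_2 = -92/3, m_3 = 100/3.
On [4, 5], g(x) = 7 - 1/3·(x - 4) - 46/3·(x - 4)² + 32/3·(x - 4)³.
With (x - 4) = 2/3: g(14/3) = 253/81.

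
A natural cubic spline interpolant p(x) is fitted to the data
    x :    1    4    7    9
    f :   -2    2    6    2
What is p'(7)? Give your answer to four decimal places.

Let M_i = p''(x_i). Step sizes h_i = 3, 3, 2; slopes of the chords Δ_i = (y_(i+1) - y_i)/h_i = 4/3, 4/3, -2.
  3·M_0 + 12·M_1 + 3·M_2 = 6(Δ_1 - Δ_0) = 0
  3·M_1 + 10·M_2 + 2·M_3 = 6(Δ_2 - Δ_1) = -20
Natural end conditions: M_0 = M_3 = 0.
Hence M_0 = 0, M_1 = 20/37, M_2 = -80/37, M_3 = 0.
On [7, 9], p'(x) = b_2 + 2c_2·(x - 7) + 3d_2·(x - 7)² with b_2 = Δ_2 - h_2(2M_2 + M_3)/6 = -62/111, c_2 = M_2/2 = -40/37, d_2 = (M_3 - M_2)/(6h_2) = 20/111. So p'(7) = -62/111.

-0.5586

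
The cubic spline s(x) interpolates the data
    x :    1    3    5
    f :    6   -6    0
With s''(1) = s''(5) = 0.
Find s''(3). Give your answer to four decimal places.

6.7500

Let m_i = s''(x_i). Step sizes h_i = 2, 2; slopes of the chords Δ_i = (y_(i+1) - y_i)/h_i = -6, 3.
  2·m_0 + 8·m_1 + 2·m_2 = 6(Δ_1 - Δ_0) = 54
Natural end conditions: m_0 = m_2 = 0.
Solving: m_0 = 0, m_1 = 27/4, m_2 = 0.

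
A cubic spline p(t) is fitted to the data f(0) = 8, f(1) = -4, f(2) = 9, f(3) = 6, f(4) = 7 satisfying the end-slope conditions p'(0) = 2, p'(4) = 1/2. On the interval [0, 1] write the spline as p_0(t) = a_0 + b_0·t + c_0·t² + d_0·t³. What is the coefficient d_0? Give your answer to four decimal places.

24.0089

Put M_i = p'' at the i-th knot. Here h = (1, 1, 1, 1) and Δ = (-12, 13, -3, 1), so the interior equations h_(i-1)·M_(i-1) + 2(h_(i-1)+h_i)·M_i + h_i·M_(i+1) = 6(Δ_i − Δ_(i-1)) read
  1·M_0 + 4·M_1 + 1·M_2 = 6(Δ_1 - Δ_0) = 150
  1·M_1 + 4·M_2 + 1·M_3 = 6(Δ_2 - Δ_1) = -96
  1·M_2 + 4·M_3 + 1·M_4 = 6(Δ_3 - Δ_2) = 24
Clamped end conditions give two more equations: 2h_0·M_0 + h_0·M_1 = 6(Δ_0 - p'(0)) = -84 and h_3·M_3 + 2h_3·M_4 = 6(p'(4) - Δ_3) = -3.
Forward elimination and back-substitution give M_0 = -4257/56, M_1 = 1905/28, M_2 = -369/8, M_3 = 573/28, M_4 = -657/56.
On [0, 1], with p_0(t) = a_0 + b_0·t + c_0·t² + d_0·t³: c_0 = M_0/2 = -4257/112, d_0 = (M_1 - M_0)/(6h_0) = 2689/112, b_0 = Δ_0 - h_0(2M_0 + M_1)/6 = 2.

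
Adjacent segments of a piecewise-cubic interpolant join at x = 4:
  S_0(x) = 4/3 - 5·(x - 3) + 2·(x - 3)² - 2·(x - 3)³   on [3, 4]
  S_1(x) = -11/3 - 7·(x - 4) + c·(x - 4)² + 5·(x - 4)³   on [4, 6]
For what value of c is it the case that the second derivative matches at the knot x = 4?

S_0''(x) = 4 - 12·(x - 3), so S_0''(4) = -8. On the right, S_1''(4) = 2c, so c = -4.

-4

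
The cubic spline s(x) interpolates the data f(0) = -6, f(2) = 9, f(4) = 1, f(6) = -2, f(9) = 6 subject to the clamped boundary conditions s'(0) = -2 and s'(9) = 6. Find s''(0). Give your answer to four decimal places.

22.0217

Let m_i = s''(x_i). Step sizes h_i = 2, 2, 2, 3; slopes of the chords Δ_i = (y_(i+1) - y_i)/h_i = 15/2, -4, -3/2, 8/3.
  2·m_0 + 8·m_1 + 2·m_2 = 6(Δ_1 - Δ_0) = -69
  2·m_1 + 8·m_2 + 2·m_3 = 6(Δ_2 - Δ_1) = 15
  2·m_2 + 10·m_3 + 3·m_4 = 6(Δ_3 - Δ_2) = 25
Clamped end conditions give two more equations: 2h_0·m_0 + h_0·m_1 = 6(Δ_0 - s'(0)) = 57 and h_3·m_3 + 2h_3·m_4 = 6(s'(9) - Δ_3) = 20.
Forward elimination and back-substitution give m_0 = 1013/46, m_1 = -715/46, m_2 = 130/23, m_3 = 10/23, m_4 = 215/69.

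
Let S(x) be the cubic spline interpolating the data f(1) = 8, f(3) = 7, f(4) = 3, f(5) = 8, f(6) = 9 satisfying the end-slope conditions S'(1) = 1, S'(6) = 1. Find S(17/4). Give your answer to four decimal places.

Put M_i = S'' at the i-th knot. Here h = (2, 1, 1, 1) and Δ = (-1/2, -4, 5, 1), so the interior equations h_(i-1)·M_(i-1) + 2(h_(i-1)+h_i)·M_i + h_i·M_(i+1) = 6(Δ_i − Δ_(i-1)) read
  2·M_0 + 6·M_1 + 1·M_2 = 6(Δ_1 - Δ_0) = -21
  1·M_1 + 4·M_2 + 1·M_3 = 6(Δ_2 - Δ_1) = 54
  1·M_2 + 4·M_3 + 1·M_4 = 6(Δ_3 - Δ_2) = -24
Clamped end conditions give two more equations: 2h_0·M_0 + h_0·M_1 = 6(Δ_0 - S'(1)) = -9 and h_3·M_3 + 2h_3·M_4 = 6(S'(6) - Δ_3) = 0.
Hence M_0 = 201/164, M_1 = -285/41, M_2 = 1497/82, M_3 = -495/41, M_4 = 495/82.
On [4, 5], S(x) = 3 + 38/41·(x - 4) + 1497/164·(x - 4)² - 829/164·(x - 4)³.
With (x - 4) = 1/4: S(17/4) = 39079/10496.

3.7232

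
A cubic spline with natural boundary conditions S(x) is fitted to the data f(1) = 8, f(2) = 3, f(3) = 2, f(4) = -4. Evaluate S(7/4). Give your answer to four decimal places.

3.7906

Put M_i = S'' at the i-th knot. Here h = (1, 1, 1) and Δ = (-5, -1, -6), so the interior equations h_(i-1)·M_(i-1) + 2(h_(i-1)+h_i)·M_i + h_i·M_(i+1) = 6(Δ_i − Δ_(i-1)) read
  1·M_0 + 4·M_1 + 1·M_2 = 6(Δ_1 - Δ_0) = 24
  1·M_1 + 4·M_2 + 1·M_3 = 6(Δ_2 - Δ_1) = -30
Natural end conditions: M_0 = M_3 = 0.
Hence M_0 = 0, M_1 = 42/5, M_2 = -48/5, M_3 = 0.
On [1, 2], S(x) = 8 - 32/5·(x - 1) + 0·(x - 1)² + 7/5·(x - 1)³.
With (x - 1) = 3/4: S(7/4) = 1213/320.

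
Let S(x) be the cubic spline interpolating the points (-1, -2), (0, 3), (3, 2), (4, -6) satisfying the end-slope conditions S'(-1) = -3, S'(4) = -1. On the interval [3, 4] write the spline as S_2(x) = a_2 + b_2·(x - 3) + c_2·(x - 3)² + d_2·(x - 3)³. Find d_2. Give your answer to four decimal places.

5.2698

Write m_i for S''(x_i). With h_i = 1, 3, 1 and divided differences Δ_i = 5, -1/3, -8, the continuity of S' gives the tridiagonal system
  1·m_0 + 8·m_1 + 3·m_2 = 6(Δ_1 - Δ_0) = -32
  3·m_1 + 8·m_2 + 1·m_3 = 6(Δ_2 - Δ_1) = -46
Clamped end conditions give two more equations: 2h_0·m_0 + h_0·m_1 = 6(Δ_0 - S'(-1)) = 48 and h_2·m_2 + 2h_2·m_3 = 6(S'(4) - Δ_2) = 42.
Hence m_0 = 1658/63, m_1 = -292/63, m_2 = -446/63, m_3 = 1546/63.
On [3, 4], with S_2(x) = a_2 + b_2·(x - 3) + c_2·(x - 3)² + d_2·(x - 3)³: c_2 = m_2/2 = -223/63, d_2 = (m_3 - m_2)/(6h_2) = 332/63, b_2 = Δ_2 - h_2(2m_2 + m_3)/6 = -613/63.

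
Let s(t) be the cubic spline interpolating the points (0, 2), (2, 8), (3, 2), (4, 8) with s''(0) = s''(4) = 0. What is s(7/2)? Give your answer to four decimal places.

Put σ_i = s'' at the i-th knot. Here h = (2, 1, 1) and Δ = (3, -6, 6), so the interior equations h_(i-1)·σ_(i-1) + 2(h_(i-1)+h_i)·σ_i + h_i·σ_(i+1) = 6(Δ_i − Δ_(i-1)) read
  2·σ_0 + 6·σ_1 + 1·σ_2 = 6(Δ_1 - Δ_0) = -54
  1·σ_1 + 4·σ_2 + 1·σ_3 = 6(Δ_2 - Δ_1) = 72
Natural end conditions: σ_0 = σ_3 = 0.
Solving the tridiagonal system: σ_0 = 0, σ_1 = -288/23, σ_2 = 486/23, σ_3 = 0.
On [3, 4], s(t) = 2 - 24/23·(t - 3) + 243/23·(t - 3)² - 81/23·(t - 3)³.
With (t - 3) = 1/2: s(7/2) = 677/184.

3.6793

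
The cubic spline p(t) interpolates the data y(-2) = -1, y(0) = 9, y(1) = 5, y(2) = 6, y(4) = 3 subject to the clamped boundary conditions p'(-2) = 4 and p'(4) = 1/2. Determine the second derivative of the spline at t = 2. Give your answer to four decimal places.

-6.7333

Let σ_i = p''(x_i). Step sizes h_i = 2, 1, 1, 2; slopes of the chords Δ_i = (y_(i+1) - y_i)/h_i = 5, -4, 1, -3/2.
  2·σ_0 + 6·σ_1 + 1·σ_2 = 6(Δ_1 - Δ_0) = -54
  1·σ_1 + 4·σ_2 + 1·σ_3 = 6(Δ_2 - Δ_1) = 30
  1·σ_2 + 6·σ_3 + 2·σ_4 = 6(Δ_3 - Δ_2) = -15
Clamped end conditions give two more equations: 2h_0·σ_0 + h_0·σ_1 = 6(Δ_0 - p'(-2)) = 6 and h_3·σ_3 + 2h_3·σ_4 = 6(p'(4) - Δ_3) = 12.
Solving the tridiagonal system: σ_0 = 127/15, σ_1 = -209/15, σ_2 = 38/3, σ_3 = -101/15, σ_4 = 191/30.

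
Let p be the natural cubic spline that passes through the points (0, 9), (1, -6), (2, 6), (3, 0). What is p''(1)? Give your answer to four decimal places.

Write M_i for p''(x_i). With h_i = 1, 1, 1 and divided differences Δ_i = -15, 12, -6, the continuity of p' gives the tridiagonal system
  1·M_0 + 4·M_1 + 1·M_2 = 6(Δ_1 - Δ_0) = 162
  1·M_1 + 4·M_2 + 1·M_3 = 6(Δ_2 - Δ_1) = -108
Natural end conditions: M_0 = M_3 = 0.
Solving the tridiagonal system: M_0 = 0, M_1 = 252/5, M_2 = -198/5, M_3 = 0.

50.4000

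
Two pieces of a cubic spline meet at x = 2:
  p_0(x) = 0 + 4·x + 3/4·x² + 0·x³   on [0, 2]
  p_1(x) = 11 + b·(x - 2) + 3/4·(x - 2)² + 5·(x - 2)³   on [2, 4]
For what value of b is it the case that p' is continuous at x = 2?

p_0'(x) = 4 + 3/2·x + 0·x², so p_0'(2) = 7. On the right, p_1'(2) = b, so b = 7.

7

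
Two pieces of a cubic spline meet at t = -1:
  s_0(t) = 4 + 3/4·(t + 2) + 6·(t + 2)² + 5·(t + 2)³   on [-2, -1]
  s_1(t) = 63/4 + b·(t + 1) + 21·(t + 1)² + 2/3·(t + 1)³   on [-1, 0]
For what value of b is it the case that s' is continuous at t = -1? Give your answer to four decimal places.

s_0'(t) = 3/4 + 12·(t + 2) + 15·(t + 2)², so s_0'(-1) = 111/4. On the right, s_1'(-1) = b, so b = 111/4.

27.7500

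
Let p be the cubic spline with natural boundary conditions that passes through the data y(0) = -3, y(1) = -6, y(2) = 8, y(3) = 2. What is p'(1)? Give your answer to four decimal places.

8.7333

Write M_i for p''(x_i). With h_i = 1, 1, 1 and divided differences Δ_i = -3, 14, -6, the continuity of p' gives the tridiagonal system
  1·M_0 + 4·M_1 + 1·M_2 = 6(Δ_1 - Δ_0) = 102
  1·M_1 + 4·M_2 + 1·M_3 = 6(Δ_2 - Δ_1) = -120
Natural end conditions: M_0 = M_3 = 0.
Forward elimination and back-substitution give M_0 = 0, M_1 = 176/5, M_2 = -194/5, M_3 = 0.
On [1, 2], p'(t) = b_1 + 2c_1·(t - 1) + 3d_1·(t - 1)² with b_1 = Δ_1 - h_1(2M_1 + M_2)/6 = 131/15, c_1 = M_1/2 = 88/5, d_1 = (M_2 - M_1)/(6h_1) = -37/3. So p'(1) = 131/15.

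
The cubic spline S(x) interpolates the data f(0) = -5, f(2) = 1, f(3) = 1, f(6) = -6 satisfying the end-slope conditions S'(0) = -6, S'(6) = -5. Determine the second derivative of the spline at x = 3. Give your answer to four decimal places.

Write m_i for S''(x_i). With h_i = 2, 1, 3 and divided differences Δ_i = 3, 0, -7/3, the continuity of S' gives the tridiagonal system
  2·m_0 + 6·m_1 + 1·m_2 = 6(Δ_1 - Δ_0) = -18
  1·m_1 + 8·m_2 + 3·m_3 = 6(Δ_2 - Δ_1) = -14
Clamped end conditions give two more equations: 2h_0·m_0 + h_0·m_1 = 6(Δ_0 - S'(0)) = 54 and h_2·m_2 + 2h_2·m_3 = 6(S'(6) - Δ_2) = -16.
Forward elimination and back-substitution give m_0 = 379/21, m_1 = -191/21, m_2 = 10/21, m_3 = -61/21.

0.4762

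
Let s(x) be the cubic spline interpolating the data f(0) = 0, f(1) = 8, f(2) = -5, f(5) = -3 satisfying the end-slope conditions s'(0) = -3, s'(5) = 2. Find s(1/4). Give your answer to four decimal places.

0.7942

With M_i denoting the second derivative at x_i, h_i = 1, 1, 3, and Δ_i = (y_(i+1) − y_i)/h_i = 8, -13, 2/3:
  1·M_0 + 4·M_1 + 1·M_2 = 6(Δ_1 - Δ_0) = -126
  1·M_1 + 8·M_2 + 3·M_3 = 6(Δ_2 - Δ_1) = 82
Clamped end conditions give two more equations: 2h_0·M_0 + h_0·M_1 = 6(Δ_0 - s'(0)) = 66 and h_2·M_2 + 2h_2·M_3 = 6(s'(5) - Δ_2) = 8.
Forward elimination and back-substitution give M_0 = 1698/29, M_1 = -1482/29, M_2 = 576/29, M_3 = -748/87.
On [0, 1], s(x) = 0 - 3·x + 849/29·x² - 530/29·x³.
With x = 1/4: s(1/4) = 737/928.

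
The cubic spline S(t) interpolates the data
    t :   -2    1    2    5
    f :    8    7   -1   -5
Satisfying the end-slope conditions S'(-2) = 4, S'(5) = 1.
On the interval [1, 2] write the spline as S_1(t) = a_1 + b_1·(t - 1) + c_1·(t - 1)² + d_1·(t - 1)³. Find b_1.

Let m_i = S''(x_i). Step sizes h_i = 3, 1, 3; slopes of the chords Δ_i = (y_(i+1) - y_i)/h_i = -1/3, -8, -4/3.
  3·m_0 + 8·m_1 + 1·m_2 = 6(Δ_1 - Δ_0) = -46
  1·m_1 + 8·m_2 + 3·m_3 = 6(Δ_2 - Δ_1) = 40
Clamped end conditions give two more equations: 2h_0·m_0 + h_0·m_1 = 6(Δ_0 - S'(-2)) = -26 and h_2·m_2 + 2h_2·m_3 = 6(S'(5) - Δ_2) = 14.
Solving: m_0 = -4/3, m_1 = -6, m_2 = 6, m_3 = -2/3.
On [1, 2], with S_1(t) = a_1 + b_1·(t - 1) + c_1·(t - 1)² + d_1·(t - 1)³: c_1 = m_1/2 = -3, d_1 = (m_2 - m_1)/(6h_1) = 2, b_1 = Δ_1 - h_1(2m_1 + m_2)/6 = -7.

-7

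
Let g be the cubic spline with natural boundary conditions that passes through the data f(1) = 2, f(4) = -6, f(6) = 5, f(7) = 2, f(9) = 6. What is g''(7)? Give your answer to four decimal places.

Put m_i = g'' at the i-th knot. Here h = (3, 2, 1, 2) and Δ = (-8/3, 11/2, -3, 2), so the interior equations h_(i-1)·m_(i-1) + 2(h_(i-1)+h_i)·m_i + h_i·m_(i+1) = 6(Δ_i − Δ_(i-1)) read
  3·m_0 + 10·m_1 + 2·m_2 = 6(Δ_1 - Δ_0) = 49
  2·m_1 + 6·m_2 + 1·m_3 = 6(Δ_2 - Δ_1) = -51
  1·m_2 + 6·m_3 + 2·m_4 = 6(Δ_3 - Δ_2) = 30
Natural end conditions: m_0 = m_4 = 0.
Solving: m_0 = 0, m_1 = 2387/326, m_2 = -1974/163, m_3 = 1144/163, m_4 = 0.

7.0184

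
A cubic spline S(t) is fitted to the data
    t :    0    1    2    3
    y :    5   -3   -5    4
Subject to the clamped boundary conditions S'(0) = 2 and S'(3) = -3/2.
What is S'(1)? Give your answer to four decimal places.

Put m_i = S'' at the i-th knot. Here h = (1, 1, 1) and Δ = (-8, -2, 9), so the interior equations h_(i-1)·m_(i-1) + 2(h_(i-1)+h_i)·m_i + h_i·m_(i+1) = 6(Δ_i − Δ_(i-1)) read
  1·m_0 + 4·m_1 + 1·m_2 = 6(Δ_1 - Δ_0) = 36
  1·m_1 + 4·m_2 + 1·m_3 = 6(Δ_2 - Δ_1) = 66
Clamped end conditions give two more equations: 2h_0·m_0 + h_0·m_1 = 6(Δ_0 - S'(0)) = -60 and h_2·m_2 + 2h_2·m_3 = 6(S'(3) - Δ_2) = -63.
Solving: m_0 = -539/15, m_1 = 178/15, m_2 = 367/15, m_3 = -656/15.
On [1, 2], S'(t) = b_1 + 2c_1·(t - 1) + 3d_1·(t - 1)² with b_1 = Δ_1 - h_1(2m_1 + m_2)/6 = -301/30, c_1 = m_1/2 = 89/15, d_1 = (m_2 - m_1)/(6h_1) = 21/10. So S'(1) = -301/30.

-10.0333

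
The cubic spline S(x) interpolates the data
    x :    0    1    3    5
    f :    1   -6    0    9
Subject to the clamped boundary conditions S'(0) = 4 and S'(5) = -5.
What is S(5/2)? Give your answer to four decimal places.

-4.2371

Put M_i = S'' at the i-th knot. Here h = (1, 2, 2) and Δ = (-7, 3, 9/2), so the interior equations h_(i-1)·M_(i-1) + 2(h_(i-1)+h_i)·M_i + h_i·M_(i+1) = 6(Δ_i − Δ_(i-1)) read
  1·M_0 + 6·M_1 + 2·M_2 = 6(Δ_1 - Δ_0) = 60
  2·M_1 + 8·M_2 + 2·M_3 = 6(Δ_2 - Δ_1) = 9
Clamped end conditions give two more equations: 2h_0·M_0 + h_0·M_1 = 6(Δ_0 - S'(0)) = -66 and h_2·M_2 + 2h_2·M_3 = 6(S'(5) - Δ_2) = -57.
Solving the tridiagonal system: M_0 = -951/23, M_1 = 384/23, M_2 = 27/46, M_3 = -669/46.
On [1, 3], S(x) = -6 - 383/46·(x - 1) + 192/23·(x - 1)² - 247/184·(x - 1)³.
With (x - 1) = 3/2: S(5/2) = -6237/1472.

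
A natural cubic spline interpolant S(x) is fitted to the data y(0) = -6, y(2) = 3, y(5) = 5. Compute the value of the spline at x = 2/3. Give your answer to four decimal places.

-2.5457

Write σ_i for S''(x_i). With h_i = 2, 3 and divided differences Δ_i = 9/2, 2/3, the continuity of S' gives the tridiagonal system
  2·σ_0 + 10·σ_1 + 3·σ_2 = 6(Δ_1 - Δ_0) = -23
Natural end conditions: σ_0 = σ_2 = 0.
Solving the tridiagonal system: σ_0 = 0, σ_1 = -23/10, σ_2 = 0.
On [0, 2], S(x) = -6 + 79/15·x + 0·x² - 23/120·x³.
With x = 2/3: S(2/3) = -1031/405.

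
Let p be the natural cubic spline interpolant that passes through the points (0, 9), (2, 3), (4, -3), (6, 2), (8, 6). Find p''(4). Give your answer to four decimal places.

4.8214

Write M_i for p''(x_i). With h_i = 2, 2, 2, 2 and divided differences Δ_i = -3, -3, 5/2, 2, the continuity of p' gives the tridiagonal system
  2·M_0 + 8·M_1 + 2·M_2 = 6(Δ_1 - Δ_0) = 0
  2·M_1 + 8·M_2 + 2·M_3 = 6(Δ_2 - Δ_1) = 33
  2·M_2 + 8·M_3 + 2·M_4 = 6(Δ_3 - Δ_2) = -3
Natural end conditions: M_0 = M_4 = 0.
Forward elimination and back-substitution give M_0 = 0, M_1 = -135/112, M_2 = 135/28, M_3 = -177/112, M_4 = 0.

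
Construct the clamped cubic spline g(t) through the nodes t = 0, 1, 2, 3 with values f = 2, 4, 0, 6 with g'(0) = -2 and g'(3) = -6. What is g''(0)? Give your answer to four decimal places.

Let σ_i = g''(x_i). Step sizes h_i = 1, 1, 1; slopes of the chords Δ_i = (y_(i+1) - y_i)/h_i = 2, -4, 6.
  1·σ_0 + 4·σ_1 + 1·σ_2 = 6(Δ_1 - Δ_0) = -36
  1·σ_1 + 4·σ_2 + 1·σ_3 = 6(Δ_2 - Δ_1) = 60
Clamped end conditions give two more equations: 2h_0·σ_0 + h_0·σ_1 = 6(Δ_0 - g'(0)) = 24 and h_2·σ_2 + 2h_2·σ_3 = 6(g'(3) - Δ_2) = -72.
Forward elimination and back-substitution give σ_0 = 356/15, σ_1 = -352/15, σ_2 = 512/15, σ_3 = -796/15.

23.7333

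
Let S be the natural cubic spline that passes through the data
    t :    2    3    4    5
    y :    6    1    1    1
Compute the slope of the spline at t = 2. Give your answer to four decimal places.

-6.3333

Put m_i = S'' at the i-th knot. Here h = (1, 1, 1) and Δ = (-5, 0, 0), so the interior equations h_(i-1)·m_(i-1) + 2(h_(i-1)+h_i)·m_i + h_i·m_(i+1) = 6(Δ_i − Δ_(i-1)) read
  1·m_0 + 4·m_1 + 1·m_2 = 6(Δ_1 - Δ_0) = 30
  1·m_1 + 4·m_2 + 1·m_3 = 6(Δ_2 - Δ_1) = 0
Natural end conditions: m_0 = m_3 = 0.
Solving the tridiagonal system: m_0 = 0, m_1 = 8, m_2 = -2, m_3 = 0.
On [2, 3], S'(t) = b_0 + 2c_0·(t - 2) + 3d_0·(t - 2)² with b_0 = Δ_0 - h_0(2m_0 + m_1)/6 = -19/3, c_0 = m_0/2 = 0, d_0 = (m_1 - m_0)/(6h_0) = 4/3. So S'(2) = -19/3.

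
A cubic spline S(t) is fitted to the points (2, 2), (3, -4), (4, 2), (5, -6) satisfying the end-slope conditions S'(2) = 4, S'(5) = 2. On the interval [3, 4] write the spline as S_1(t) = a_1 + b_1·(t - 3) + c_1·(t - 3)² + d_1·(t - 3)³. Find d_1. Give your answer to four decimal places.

With M_i denoting the second derivative at x_i, h_i = 1, 1, 1, and Δ_i = (y_(i+1) − y_i)/h_i = -6, 6, -8:
  1·M_0 + 4·M_1 + 1·M_2 = 6(Δ_1 - Δ_0) = 72
  1·M_1 + 4·M_2 + 1·M_3 = 6(Δ_2 - Δ_1) = -84
Clamped end conditions give two more equations: 2h_0·M_0 + h_0·M_1 = 6(Δ_0 - S'(2)) = -60 and h_2·M_2 + 2h_2·M_3 = 6(S'(5) - Δ_2) = 60.
Solving: M_0 = -764/15, M_1 = 628/15, M_2 = -668/15, M_3 = 784/15.
On [3, 4], with S_1(t) = a_1 + b_1·(t - 3) + c_1·(t - 3)² + d_1·(t - 3)³: c_1 = M_1/2 = 314/15, d_1 = (M_2 - M_1)/(6h_1) = -72/5, b_1 = Δ_1 - h_1(2M_1 + M_2)/6 = -8/15.

-14.4000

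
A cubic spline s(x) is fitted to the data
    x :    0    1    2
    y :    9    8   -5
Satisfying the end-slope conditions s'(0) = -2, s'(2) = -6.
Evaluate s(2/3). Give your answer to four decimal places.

9.3704

Write M_i for s''(x_i). With h_i = 1, 1 and divided differences Δ_i = -1, -13, the continuity of s' gives the tridiagonal system
  1·M_0 + 4·M_1 + 1·M_2 = 6(Δ_1 - Δ_0) = -72
Clamped end conditions give two more equations: 2h_0·M_0 + h_0·M_1 = 6(Δ_0 - s'(0)) = 6 and h_1·M_1 + 2h_1·M_2 = 6(s'(2) - Δ_1) = 42.
Solving: M_0 = 19, M_1 = -32, M_2 = 37.
On [0, 1], s(x) = 9 - 2·x + 19/2·x² - 17/2·x³.
With x = 2/3: s(2/3) = 253/27.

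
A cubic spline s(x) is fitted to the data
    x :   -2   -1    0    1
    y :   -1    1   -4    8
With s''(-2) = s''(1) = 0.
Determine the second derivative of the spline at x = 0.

Put m_i = s'' at the i-th knot. Here h = (1, 1, 1) and Δ = (2, -5, 12), so the interior equations h_(i-1)·m_(i-1) + 2(h_(i-1)+h_i)·m_i + h_i·m_(i+1) = 6(Δ_i − Δ_(i-1)) read
  1·m_0 + 4·m_1 + 1·m_2 = 6(Δ_1 - Δ_0) = -42
  1·m_1 + 4·m_2 + 1·m_3 = 6(Δ_2 - Δ_1) = 102
Natural end conditions: m_0 = m_3 = 0.
Hence m_0 = 0, m_1 = -18, m_2 = 30, m_3 = 0.

30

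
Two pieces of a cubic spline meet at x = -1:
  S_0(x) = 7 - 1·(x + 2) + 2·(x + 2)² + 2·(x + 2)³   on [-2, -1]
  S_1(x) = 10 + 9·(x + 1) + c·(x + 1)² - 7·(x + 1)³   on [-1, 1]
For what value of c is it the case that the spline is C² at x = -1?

S_0''(x) = 4 + 12·(x + 2), so S_0''(-1) = 16. On the right, S_1''(-1) = 2c, so c = 8.

8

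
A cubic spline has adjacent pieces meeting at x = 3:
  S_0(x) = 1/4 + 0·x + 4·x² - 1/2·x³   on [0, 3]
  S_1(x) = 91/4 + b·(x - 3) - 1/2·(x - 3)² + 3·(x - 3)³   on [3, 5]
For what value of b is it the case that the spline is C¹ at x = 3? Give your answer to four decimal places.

S_0'(x) = 0 + 8·x - 3/2·x², so S_0'(3) = 21/2. On the right, S_1'(3) = b, so b = 21/2.

10.5000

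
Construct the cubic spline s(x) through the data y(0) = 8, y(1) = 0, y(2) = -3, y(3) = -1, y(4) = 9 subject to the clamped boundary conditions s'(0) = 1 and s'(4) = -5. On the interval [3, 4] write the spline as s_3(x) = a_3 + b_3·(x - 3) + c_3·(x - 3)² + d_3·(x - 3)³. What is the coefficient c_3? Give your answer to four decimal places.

Let M_i = s''(x_i). Step sizes h_i = 1, 1, 1, 1; slopes of the chords Δ_i = (y_(i+1) - y_i)/h_i = -8, -3, 2, 10.
  1·M_0 + 4·M_1 + 1·M_2 = 6(Δ_1 - Δ_0) = 30
  1·M_1 + 4·M_2 + 1·M_3 = 6(Δ_2 - Δ_1) = 30
  1·M_2 + 4·M_3 + 1·M_4 = 6(Δ_3 - Δ_2) = 48
Clamped end conditions give two more equations: 2h_0·M_0 + h_0·M_1 = 6(Δ_0 - s'(0)) = -54 and h_3·M_3 + 2h_3·M_4 = 6(s'(4) - Δ_3) = -90.
Solving the tridiagonal system: M_0 = -999/28, M_1 = 243/14, M_2 = -15/4, M_3 = 387/14, M_4 = -1647/28.
On [3, 4], with s_3(x) = a_3 + b_3·(x - 3) + c_3·(x - 3)² + d_3·(x - 3)³: c_3 = M_3/2 = 387/28, d_3 = (M_4 - M_3)/(6h_3) = -807/56, b_3 = Δ_3 - h_3(2M_3 + M_4)/6 = 593/56.

13.8214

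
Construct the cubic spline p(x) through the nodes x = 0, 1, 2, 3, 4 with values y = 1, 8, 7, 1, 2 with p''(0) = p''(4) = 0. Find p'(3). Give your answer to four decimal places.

Put M_i = p'' at the i-th knot. Here h = (1, 1, 1, 1) and Δ = (7, -1, -6, 1), so the interior equations h_(i-1)·M_(i-1) + 2(h_(i-1)+h_i)·M_i + h_i·M_(i+1) = 6(Δ_i − Δ_(i-1)) read
  1·M_0 + 4·M_1 + 1·M_2 = 6(Δ_1 - Δ_0) = -48
  1·M_1 + 4·M_2 + 1·M_3 = 6(Δ_2 - Δ_1) = -30
  1·M_2 + 4·M_3 + 1·M_4 = 6(Δ_3 - Δ_2) = 42
Natural end conditions: M_0 = M_4 = 0.
Forward elimination and back-substitution give M_0 = 0, M_1 = -279/28, M_2 = -57/7, M_3 = 351/28, M_4 = 0.
On [3, 4], p'(x) = b_3 + 2c_3·(x - 3) + 3d_3·(x - 3)² with b_3 = Δ_3 - h_3(2M_3 + M_4)/6 = -89/28, c_3 = M_3/2 = 351/56, d_3 = (M_4 - M_3)/(6h_3) = -117/56. So p'(3) = -89/28.

-3.1786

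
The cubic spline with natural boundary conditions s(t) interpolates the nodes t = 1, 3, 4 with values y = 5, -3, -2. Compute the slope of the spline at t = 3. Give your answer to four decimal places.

Put M_i = s'' at the i-th knot. Here h = (2, 1) and Δ = (-4, 1), so the interior equations h_(i-1)·M_(i-1) + 2(h_(i-1)+h_i)·M_i + h_i·M_(i+1) = 6(Δ_i − Δ_(i-1)) read
  2·M_0 + 6·M_1 + 1·M_2 = 6(Δ_1 - Δ_0) = 30
Natural end conditions: M_0 = M_2 = 0.
Forward elimination and back-substitution give M_0 = 0, M_1 = 5, M_2 = 0.
On [3, 4], s'(t) = b_1 + 2c_1·(t - 3) + 3d_1·(t - 3)² with b_1 = Δ_1 - h_1(2M_1 + M_2)/6 = -2/3, c_1 = M_1/2 = 5/2, d_1 = (M_2 - M_1)/(6h_1) = -5/6. So s'(3) = -2/3.

-0.6667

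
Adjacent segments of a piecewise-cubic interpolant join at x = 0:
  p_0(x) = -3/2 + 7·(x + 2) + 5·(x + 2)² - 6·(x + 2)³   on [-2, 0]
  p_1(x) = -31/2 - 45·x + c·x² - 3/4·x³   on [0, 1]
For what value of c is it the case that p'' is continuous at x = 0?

p_0''(x) = 10 - 36·(x + 2), so p_0''(0) = -62. On the right, p_1''(0) = 2c, so c = -31.

-31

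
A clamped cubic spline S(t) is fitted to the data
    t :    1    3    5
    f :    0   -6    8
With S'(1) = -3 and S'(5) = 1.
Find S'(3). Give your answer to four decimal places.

With m_i denoting the second derivative at x_i, h_i = 2, 2, and Δ_i = (y_(i+1) − y_i)/h_i = -3, 7:
  2·m_0 + 8·m_1 + 2·m_2 = 6(Δ_1 - Δ_0) = 60
Clamped end conditions give two more equations: 2h_0·m_0 + h_0·m_1 = 6(Δ_0 - S'(1)) = 0 and h_1·m_1 + 2h_1·m_2 = 6(S'(5) - Δ_1) = -36.
Solving: m_0 = -13/2, m_1 = 13, m_2 = -31/2.
On [3, 5], S'(t) = b_1 + 2c_1·(t - 3) + 3d_1·(t - 3)² with b_1 = Δ_1 - h_1(2m_1 + m_2)/6 = 7/2, c_1 = m_1/2 = 13/2, d_1 = (m_2 - m_1)/(6h_1) = -19/8. So S'(3) = 7/2.

3.5000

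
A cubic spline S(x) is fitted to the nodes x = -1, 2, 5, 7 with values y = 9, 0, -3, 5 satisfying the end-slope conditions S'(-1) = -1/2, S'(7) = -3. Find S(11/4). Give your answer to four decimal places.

-2.8409

Write σ_i for S''(x_i). With h_i = 3, 3, 2 and divided differences Δ_i = -3, -1, 4, the continuity of S' gives the tridiagonal system
  3·σ_0 + 12·σ_1 + 3·σ_2 = 6(Δ_1 - Δ_0) = 12
  3·σ_1 + 10·σ_2 + 2·σ_3 = 6(Δ_2 - Δ_1) = 30
Clamped end conditions give two more equations: 2h_0·σ_0 + h_0·σ_1 = 6(Δ_0 - S'(-1)) = -15 and h_2·σ_2 + 2h_2·σ_3 = 6(S'(7) - Δ_2) = -42.
Solving the tridiagonal system: σ_0 = -50/19, σ_1 = 5/19, σ_2 = 106/19, σ_3 = -505/38.
On [2, 5], S(x) = 0 - 77/19·(x - 2) + 5/38·(x - 2)² + 101/342·(x - 2)³.
With (x - 2) = 3/4: S(11/4) = -6909/2432.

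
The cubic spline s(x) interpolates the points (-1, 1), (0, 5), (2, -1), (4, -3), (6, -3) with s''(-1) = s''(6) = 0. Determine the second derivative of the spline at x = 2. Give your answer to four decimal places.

Put σ_i = s'' at the i-th knot. Here h = (1, 2, 2, 2) and Δ = (4, -3, -1, 0), so the interior equations h_(i-1)·σ_(i-1) + 2(h_(i-1)+h_i)·σ_i + h_i·σ_(i+1) = 6(Δ_i − Δ_(i-1)) read
  1·σ_0 + 6·σ_1 + 2·σ_2 = 6(Δ_1 - Δ_0) = -42
  2·σ_1 + 8·σ_2 + 2·σ_3 = 6(Δ_2 - Δ_1) = 12
  2·σ_2 + 8·σ_3 + 2·σ_4 = 6(Δ_3 - Δ_2) = 6
Natural end conditions: σ_0 = σ_4 = 0.
Solving: σ_0 = 0, σ_1 = -336/41, σ_2 = 147/41, σ_3 = -6/41, σ_4 = 0.

3.5854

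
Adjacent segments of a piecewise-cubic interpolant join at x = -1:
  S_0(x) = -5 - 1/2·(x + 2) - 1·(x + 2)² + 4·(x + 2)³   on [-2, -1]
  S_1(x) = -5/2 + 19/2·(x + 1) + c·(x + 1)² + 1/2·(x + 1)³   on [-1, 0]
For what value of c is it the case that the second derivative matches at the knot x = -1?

S_0''(x) = -2 + 24·(x + 2), so S_0''(-1) = 22. On the right, S_1''(-1) = 2c, so c = 11.

11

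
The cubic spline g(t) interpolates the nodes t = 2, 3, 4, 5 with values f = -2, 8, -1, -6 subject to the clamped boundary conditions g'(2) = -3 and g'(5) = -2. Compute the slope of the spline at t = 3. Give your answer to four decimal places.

Put M_i = g'' at the i-th knot. Here h = (1, 1, 1) and Δ = (10, -9, -5), so the interior equations h_(i-1)·M_(i-1) + 2(h_(i-1)+h_i)·M_i + h_i·M_(i+1) = 6(Δ_i − Δ_(i-1)) read
  1·M_0 + 4·M_1 + 1·M_2 = 6(Δ_1 - Δ_0) = -114
  1·M_1 + 4·M_2 + 1·M_3 = 6(Δ_2 - Δ_1) = 24
Clamped end conditions give two more equations: 2h_0·M_0 + h_0·M_1 = 6(Δ_0 - g'(2)) = 78 and h_2·M_2 + 2h_2·M_3 = 6(g'(5) - Δ_2) = 18.
Hence M_0 = 952/15, M_1 = -734/15, M_2 = 274/15, M_3 = -2/15.
On [3, 4], g'(t) = b_1 + 2c_1·(t - 3) + 3d_1·(t - 3)² with b_1 = Δ_1 - h_1(2M_1 + M_2)/6 = 64/15, c_1 = M_1/2 = -367/15, d_1 = (M_2 - M_1)/(6h_1) = 56/5. So g'(3) = 64/15.

4.2667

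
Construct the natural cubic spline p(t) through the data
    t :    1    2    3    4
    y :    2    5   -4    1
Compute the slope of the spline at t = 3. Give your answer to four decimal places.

With m_i denoting the second derivative at x_i, h_i = 1, 1, 1, and Δ_i = (y_(i+1) − y_i)/h_i = 3, -9, 5:
  1·m_0 + 4·m_1 + 1·m_2 = 6(Δ_1 - Δ_0) = -72
  1·m_1 + 4·m_2 + 1·m_3 = 6(Δ_2 - Δ_1) = 84
Natural end conditions: m_0 = m_3 = 0.
Solving the tridiagonal system: m_0 = 0, m_1 = -124/5, m_2 = 136/5, m_3 = 0.
On [3, 4], p'(t) = b_2 + 2c_2·(t - 3) + 3d_2·(t - 3)² with b_2 = Δ_2 - h_2(2m_2 + m_3)/6 = -61/15, c_2 = m_2/2 = 68/5, d_2 = (m_3 - m_2)/(6h_2) = -68/15. So p'(3) = -61/15.

-4.0667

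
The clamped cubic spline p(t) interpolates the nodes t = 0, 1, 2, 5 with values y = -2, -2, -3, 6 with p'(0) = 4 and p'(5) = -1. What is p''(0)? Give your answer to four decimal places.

-12.0690

Put m_i = p'' at the i-th knot. Here h = (1, 1, 3) and Δ = (0, -1, 3), so the interior equations h_(i-1)·m_(i-1) + 2(h_(i-1)+h_i)·m_i + h_i·m_(i+1) = 6(Δ_i − Δ_(i-1)) read
  1·m_0 + 4·m_1 + 1·m_2 = 6(Δ_1 - Δ_0) = -6
  1·m_1 + 8·m_2 + 3·m_3 = 6(Δ_2 - Δ_1) = 24
Clamped end conditions give two more equations: 2h_0·m_0 + h_0·m_1 = 6(Δ_0 - p'(0)) = -24 and h_2·m_2 + 2h_2·m_3 = 6(p'(5) - Δ_2) = -24.
Solving: m_0 = -350/29, m_1 = 4/29, m_2 = 160/29, m_3 = -196/29.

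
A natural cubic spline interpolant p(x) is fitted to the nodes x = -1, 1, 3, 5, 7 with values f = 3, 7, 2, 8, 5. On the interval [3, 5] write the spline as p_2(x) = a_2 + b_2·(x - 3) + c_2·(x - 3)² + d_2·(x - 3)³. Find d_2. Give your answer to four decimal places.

-0.9732

Put m_i = p'' at the i-th knot. Here h = (2, 2, 2, 2) and Δ = (2, -5/2, 3, -3/2), so the interior equations h_(i-1)·m_(i-1) + 2(h_(i-1)+h_i)·m_i + h_i·m_(i+1) = 6(Δ_i − Δ_(i-1)) read
  2·m_0 + 8·m_1 + 2·m_2 = 6(Δ_1 - Δ_0) = -27
  2·m_1 + 8·m_2 + 2·m_3 = 6(Δ_2 - Δ_1) = 33
  2·m_2 + 8·m_3 + 2·m_4 = 6(Δ_3 - Δ_2) = -27
Natural end conditions: m_0 = m_4 = 0.
Forward elimination and back-substitution give m_0 = 0, m_1 = -141/28, m_2 = 93/14, m_3 = -141/28, m_4 = 0.
On [3, 5], with p_2(x) = a_2 + b_2·(x - 3) + c_2·(x - 3)² + d_2·(x - 3)³: c_2 = m_2/2 = 93/28, d_2 = (m_3 - m_2)/(6h_2) = -109/112, b_2 = Δ_2 - h_2(2m_2 + m_3)/6 = 1/4.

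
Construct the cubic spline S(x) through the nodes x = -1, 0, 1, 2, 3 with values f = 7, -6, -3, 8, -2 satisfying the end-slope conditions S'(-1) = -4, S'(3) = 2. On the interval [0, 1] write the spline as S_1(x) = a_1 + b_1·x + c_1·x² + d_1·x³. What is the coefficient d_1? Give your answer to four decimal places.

Let σ_i = S''(x_i). Step sizes h_i = 1, 1, 1, 1; slopes of the chords Δ_i = (y_(i+1) - y_i)/h_i = -13, 3, 11, -10.
  1·σ_0 + 4·σ_1 + 1·σ_2 = 6(Δ_1 - Δ_0) = 96
  1·σ_1 + 4·σ_2 + 1·σ_3 = 6(Δ_2 - Δ_1) = 48
  1·σ_2 + 4·σ_3 + 1·σ_4 = 6(Δ_3 - Δ_2) = -126
Clamped end conditions give two more equations: 2h_0·σ_0 + h_0·σ_1 = 6(Δ_0 - S'(-1)) = -54 and h_3·σ_3 + 2h_3·σ_4 = 6(S'(3) - Δ_3) = 72.
Solving the tridiagonal system: σ_0 = -1179/28, σ_1 = 423/14, σ_2 = 69/4, σ_3 = -717/14, σ_4 = 1725/28.
On [0, 1], with S_1(x) = a_1 + b_1·x + c_1·x² + d_1·x³: c_1 = σ_1/2 = 423/28, d_1 = (σ_2 - σ_1)/(6h_1) = -121/56, b_1 = Δ_1 - h_1(2σ_1 + σ_2)/6 = -557/56.

-2.1607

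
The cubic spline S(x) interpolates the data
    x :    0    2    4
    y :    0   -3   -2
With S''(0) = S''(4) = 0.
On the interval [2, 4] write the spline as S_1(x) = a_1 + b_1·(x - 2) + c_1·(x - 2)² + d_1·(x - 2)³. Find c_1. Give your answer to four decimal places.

0.7500

Put m_i = S'' at the i-th knot. Here h = (2, 2) and Δ = (-3/2, 1/2), so the interior equations h_(i-1)·m_(i-1) + 2(h_(i-1)+h_i)·m_i + h_i·m_(i+1) = 6(Δ_i − Δ_(i-1)) read
  2·m_0 + 8·m_1 + 2·m_2 = 6(Δ_1 - Δ_0) = 12
Natural end conditions: m_0 = m_2 = 0.
Forward elimination and back-substitution give m_0 = 0, m_1 = 3/2, m_2 = 0.
On [2, 4], with S_1(x) = a_1 + b_1·(x - 2) + c_1·(x - 2)² + d_1·(x - 2)³: c_1 = m_1/2 = 3/4, d_1 = (m_2 - m_1)/(6h_1) = -1/8, b_1 = Δ_1 - h_1(2m_1 + m_2)/6 = -1/2.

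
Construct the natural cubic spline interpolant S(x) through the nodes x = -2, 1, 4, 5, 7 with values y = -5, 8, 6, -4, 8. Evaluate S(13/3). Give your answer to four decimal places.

2.3637

Put M_i = S'' at the i-th knot. Here h = (3, 3, 1, 2) and Δ = (13/3, -2/3, -10, 6), so the interior equations h_(i-1)·M_(i-1) + 2(h_(i-1)+h_i)·M_i + h_i·M_(i+1) = 6(Δ_i − Δ_(i-1)) read
  3·M_0 + 12·M_1 + 3·M_2 = 6(Δ_1 - Δ_0) = -30
  3·M_1 + 8·M_2 + 1·M_3 = 6(Δ_2 - Δ_1) = -56
  1·M_2 + 6·M_3 + 2·M_4 = 6(Δ_3 - Δ_2) = 96
Natural end conditions: M_0 = M_4 = 0.
Hence M_0 = 0, M_1 = -19/85, M_2 = -774/85, M_3 = 1489/85, M_4 = 0.
On [4, 5], S(x) = 6 - 5041/510·(x - 4) - 387/85·(x - 4)² + 2263/510·(x - 4)³.
With (x - 4) = 1/3: S(13/3) = 16274/6885.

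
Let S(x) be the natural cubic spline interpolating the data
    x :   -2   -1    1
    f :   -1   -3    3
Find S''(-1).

Let σ_i = S''(x_i). Step sizes h_i = 1, 2; slopes of the chords Δ_i = (y_(i+1) - y_i)/h_i = -2, 3.
  1·σ_0 + 6·σ_1 + 2·σ_2 = 6(Δ_1 - Δ_0) = 30
Natural end conditions: σ_0 = σ_2 = 0.
Hence σ_0 = 0, σ_1 = 5, σ_2 = 0.

5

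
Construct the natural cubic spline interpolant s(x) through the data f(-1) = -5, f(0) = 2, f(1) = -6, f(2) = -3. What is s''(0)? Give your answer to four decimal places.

Write M_i for s''(x_i). With h_i = 1, 1, 1 and divided differences Δ_i = 7, -8, 3, the continuity of s' gives the tridiagonal system
  1·M_0 + 4·M_1 + 1·M_2 = 6(Δ_1 - Δ_0) = -90
  1·M_1 + 4·M_2 + 1·M_3 = 6(Δ_2 - Δ_1) = 66
Natural end conditions: M_0 = M_3 = 0.
Solving: M_0 = 0, M_1 = -142/5, M_2 = 118/5, M_3 = 0.

-28.4000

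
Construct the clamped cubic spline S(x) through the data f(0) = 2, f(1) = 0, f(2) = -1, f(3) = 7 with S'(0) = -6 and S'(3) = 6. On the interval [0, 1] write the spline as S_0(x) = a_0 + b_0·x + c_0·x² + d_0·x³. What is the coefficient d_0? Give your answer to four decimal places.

With m_i denoting the second derivative at x_i, h_i = 1, 1, 1, and Δ_i = (y_(i+1) − y_i)/h_i = -2, -1, 8:
  1·m_0 + 4·m_1 + 1·m_2 = 6(Δ_1 - Δ_0) = 6
  1·m_1 + 4·m_2 + 1·m_3 = 6(Δ_2 - Δ_1) = 54
Clamped end conditions give two more equations: 2h_0·m_0 + h_0·m_1 = 6(Δ_0 - S'(0)) = 24 and h_2·m_2 + 2h_2·m_3 = 6(S'(3) - Δ_2) = -12.
Solving: m_0 = 78/5, m_1 = -36/5, m_2 = 96/5, m_3 = -78/5.
On [0, 1], with S_0(x) = a_0 + b_0·x + c_0·x² + d_0·x³: c_0 = m_0/2 = 39/5, d_0 = (m_1 - m_0)/(6h_0) = -19/5, b_0 = Δ_0 - h_0(2m_0 + m_1)/6 = -6.

-3.8000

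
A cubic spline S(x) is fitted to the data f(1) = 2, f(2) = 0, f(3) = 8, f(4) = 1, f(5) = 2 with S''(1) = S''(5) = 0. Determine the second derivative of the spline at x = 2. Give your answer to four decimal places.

Let m_i = S''(x_i). Step sizes h_i = 1, 1, 1, 1; slopes of the chords Δ_i = (y_(i+1) - y_i)/h_i = -2, 8, -7, 1.
  1·m_0 + 4·m_1 + 1·m_2 = 6(Δ_1 - Δ_0) = 60
  1·m_1 + 4·m_2 + 1·m_3 = 6(Δ_2 - Δ_1) = -90
  1·m_2 + 4·m_3 + 1·m_4 = 6(Δ_3 - Δ_2) = 48
Natural end conditions: m_0 = m_4 = 0.
Solving the tridiagonal system: m_0 = 0, m_1 = 327/14, m_2 = -234/7, m_3 = 285/14, m_4 = 0.

23.3571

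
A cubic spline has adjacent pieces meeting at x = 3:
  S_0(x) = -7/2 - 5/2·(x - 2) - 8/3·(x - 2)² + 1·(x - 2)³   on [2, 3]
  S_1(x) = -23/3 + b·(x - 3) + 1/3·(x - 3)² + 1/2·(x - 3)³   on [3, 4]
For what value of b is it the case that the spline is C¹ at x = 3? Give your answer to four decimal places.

S_0'(x) = -5/2 - 16/3·(x - 2) + 3·(x - 2)², so S_0'(3) = -29/6. On the right, S_1'(3) = b, so b = -29/6.

-4.8333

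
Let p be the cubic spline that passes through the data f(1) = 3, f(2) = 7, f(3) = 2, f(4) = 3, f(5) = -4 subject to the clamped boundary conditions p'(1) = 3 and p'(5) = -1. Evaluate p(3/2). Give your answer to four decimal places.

Put M_i = p'' at the i-th knot. Here h = (1, 1, 1, 1) and Δ = (4, -5, 1, -7), so the interior equations h_(i-1)·M_(i-1) + 2(h_(i-1)+h_i)·M_i + h_i·M_(i+1) = 6(Δ_i − Δ_(i-1)) read
  1·M_0 + 4·M_1 + 1·M_2 = 6(Δ_1 - Δ_0) = -54
  1·M_1 + 4·M_2 + 1·M_3 = 6(Δ_2 - Δ_1) = 36
  1·M_2 + 4·M_3 + 1·M_4 = 6(Δ_3 - Δ_2) = -48
Clamped end conditions give two more equations: 2h_0·M_0 + h_0·M_1 = 6(Δ_0 - p'(1)) = 6 and h_3·M_3 + 2h_3·M_4 = 6(p'(5) - Δ_3) = 36.
Solving the tridiagonal system: M_0 = 395/28, M_1 = -311/14, M_2 = 83/4, M_3 = -347/14, M_4 = 851/28.
On [1, 2], p(x) = 3 + 3·(x - 1) + 395/56·(x - 1)² - 339/56·(x - 1)³.
With (x - 1) = 1/2: p(3/2) = 2467/448.

5.5067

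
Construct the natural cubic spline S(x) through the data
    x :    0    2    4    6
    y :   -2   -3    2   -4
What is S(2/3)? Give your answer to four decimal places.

-3.0247

Put σ_i = S'' at the i-th knot. Here h = (2, 2, 2) and Δ = (-1/2, 5/2, -3), so the interior equations h_(i-1)·σ_(i-1) + 2(h_(i-1)+h_i)·σ_i + h_i·σ_(i+1) = 6(Δ_i − Δ_(i-1)) read
  2·σ_0 + 8·σ_1 + 2·σ_2 = 6(Δ_1 - Δ_0) = 18
  2·σ_1 + 8·σ_2 + 2·σ_3 = 6(Δ_2 - Δ_1) = -33
Natural end conditions: σ_0 = σ_3 = 0.
Solving: σ_0 = 0, σ_1 = 7/2, σ_2 = -5, σ_3 = 0.
On [0, 2], S(x) = -2 - 5/3·x + 0·x² + 7/24·x³.
With x = 2/3: S(2/3) = -245/81.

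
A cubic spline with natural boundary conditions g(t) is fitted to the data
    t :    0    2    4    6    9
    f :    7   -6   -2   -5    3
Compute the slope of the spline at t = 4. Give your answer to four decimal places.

Let m_i = g''(x_i). Step sizes h_i = 2, 2, 2, 3; slopes of the chords Δ_i = (y_(i+1) - y_i)/h_i = -13/2, 2, -3/2, 8/3.
  2·m_0 + 8·m_1 + 2·m_2 = 6(Δ_1 - Δ_0) = 51
  2·m_1 + 8·m_2 + 2·m_3 = 6(Δ_2 - Δ_1) = -21
  2·m_2 + 10·m_3 + 3·m_4 = 6(Δ_3 - Δ_2) = 25
Natural end conditions: m_0 = m_4 = 0.
Forward elimination and back-substitution give m_0 = 0, m_1 = 1099/142, m_2 = -775/142, m_3 = 255/71, m_4 = 0.
On [4, 6], g'(t) = b_2 + 2c_2·(t - 4) + 3d_2·(t - 4)² with b_2 = Δ_2 - h_2(2m_2 + m_3)/6 = 401/426, c_2 = m_2/2 = -775/284, d_2 = (m_3 - m_2)/(6h_2) = 1285/1704. So g'(4) = 401/426.

0.9413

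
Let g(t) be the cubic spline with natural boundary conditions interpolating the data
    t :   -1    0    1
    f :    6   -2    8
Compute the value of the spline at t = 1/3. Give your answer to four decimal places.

With M_i denoting the second derivative at x_i, h_i = 1, 1, and Δ_i = (y_(i+1) − y_i)/h_i = -8, 10:
  1·M_0 + 4·M_1 + 1·M_2 = 6(Δ_1 - Δ_0) = 108
Natural end conditions: M_0 = M_2 = 0.
Solving: M_0 = 0, M_1 = 27, M_2 = 0.
On [0, 1], g(t) = -2 + 1·t + 27/2·t² - 9/2·t³.
With t = 1/3: g(1/3) = -1/3.

-0.3333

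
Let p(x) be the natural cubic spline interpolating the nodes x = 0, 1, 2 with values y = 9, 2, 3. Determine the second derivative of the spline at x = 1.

12

Write σ_i for p''(x_i). With h_i = 1, 1 and divided differences Δ_i = -7, 1, the continuity of p' gives the tridiagonal system
  1·σ_0 + 4·σ_1 + 1·σ_2 = 6(Δ_1 - Δ_0) = 48
Natural end conditions: σ_0 = σ_2 = 0.
Hence σ_0 = 0, σ_1 = 12, σ_2 = 0.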